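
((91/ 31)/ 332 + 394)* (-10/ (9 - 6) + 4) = 1351713/ 5146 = 262.67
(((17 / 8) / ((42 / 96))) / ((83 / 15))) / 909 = 170 / 176043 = 0.00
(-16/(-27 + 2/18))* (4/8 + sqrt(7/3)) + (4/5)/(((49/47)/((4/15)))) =223292/444675 + 24* sqrt(21)/121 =1.41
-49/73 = -0.67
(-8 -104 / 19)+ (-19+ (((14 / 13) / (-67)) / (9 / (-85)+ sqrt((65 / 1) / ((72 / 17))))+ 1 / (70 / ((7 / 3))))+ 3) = -116605864452443 / 3960734890710 -606900*sqrt(2210) / 6948657703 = -29.44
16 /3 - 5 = 1 /3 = 0.33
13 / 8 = 1.62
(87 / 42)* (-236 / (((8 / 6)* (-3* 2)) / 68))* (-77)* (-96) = 30715872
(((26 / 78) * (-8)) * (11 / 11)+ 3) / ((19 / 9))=0.16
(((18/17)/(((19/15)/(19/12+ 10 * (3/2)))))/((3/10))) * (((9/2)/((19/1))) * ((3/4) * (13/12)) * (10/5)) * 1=1746225/98192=17.78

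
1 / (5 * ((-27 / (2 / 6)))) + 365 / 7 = 147818 / 2835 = 52.14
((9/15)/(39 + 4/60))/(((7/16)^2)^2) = 0.42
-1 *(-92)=92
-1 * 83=-83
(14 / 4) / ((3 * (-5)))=-7 / 30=-0.23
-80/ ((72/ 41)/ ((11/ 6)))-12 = -2579/ 27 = -95.52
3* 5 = 15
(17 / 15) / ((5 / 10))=34 / 15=2.27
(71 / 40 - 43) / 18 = -2.29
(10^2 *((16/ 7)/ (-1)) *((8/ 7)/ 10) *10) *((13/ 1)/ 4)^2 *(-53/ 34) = 3582800/ 833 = 4301.08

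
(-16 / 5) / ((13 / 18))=-288 / 65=-4.43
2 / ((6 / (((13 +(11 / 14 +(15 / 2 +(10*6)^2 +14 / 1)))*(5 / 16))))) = 127235 / 336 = 378.68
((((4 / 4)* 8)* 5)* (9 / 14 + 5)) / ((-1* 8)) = -395 / 14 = -28.21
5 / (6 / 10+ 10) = 25 / 53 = 0.47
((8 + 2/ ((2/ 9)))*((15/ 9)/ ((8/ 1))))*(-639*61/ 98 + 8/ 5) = -3299887/ 2352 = -1403.01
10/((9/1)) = 1.11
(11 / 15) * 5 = 11 / 3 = 3.67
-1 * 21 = -21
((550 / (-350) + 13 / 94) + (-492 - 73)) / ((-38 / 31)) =11554103 / 25004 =462.09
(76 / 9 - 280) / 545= -2444 / 4905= -0.50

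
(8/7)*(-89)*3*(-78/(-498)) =-27768/581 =-47.79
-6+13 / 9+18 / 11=-289 / 99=-2.92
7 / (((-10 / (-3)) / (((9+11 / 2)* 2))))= 60.90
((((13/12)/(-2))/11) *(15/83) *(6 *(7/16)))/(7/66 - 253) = 4095/44331296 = 0.00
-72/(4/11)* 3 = -594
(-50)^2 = 2500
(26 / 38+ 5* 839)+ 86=81352 / 19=4281.68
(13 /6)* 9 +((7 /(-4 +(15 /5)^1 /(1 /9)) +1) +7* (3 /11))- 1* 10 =6433 /506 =12.71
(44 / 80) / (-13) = -11 / 260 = -0.04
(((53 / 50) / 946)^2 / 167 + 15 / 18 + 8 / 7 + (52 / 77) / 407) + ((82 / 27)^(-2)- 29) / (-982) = 68709522461318201179 / 34230318253444830000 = 2.01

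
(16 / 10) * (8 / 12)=16 / 15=1.07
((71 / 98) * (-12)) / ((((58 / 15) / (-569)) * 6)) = 605985 / 2842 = 213.22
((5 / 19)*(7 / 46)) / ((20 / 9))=63 / 3496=0.02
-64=-64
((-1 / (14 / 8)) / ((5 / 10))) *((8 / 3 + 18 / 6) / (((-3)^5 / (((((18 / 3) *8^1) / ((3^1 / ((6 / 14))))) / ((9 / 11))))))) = 23936 / 107163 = 0.22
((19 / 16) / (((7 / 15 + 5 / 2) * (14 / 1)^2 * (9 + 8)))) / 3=95 / 2372384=0.00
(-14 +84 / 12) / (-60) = 7 / 60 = 0.12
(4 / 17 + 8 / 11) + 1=367 / 187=1.96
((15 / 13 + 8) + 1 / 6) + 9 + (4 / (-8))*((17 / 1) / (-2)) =3521 / 156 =22.57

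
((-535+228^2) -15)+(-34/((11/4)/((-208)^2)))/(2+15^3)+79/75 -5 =142844121538/2786025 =51271.66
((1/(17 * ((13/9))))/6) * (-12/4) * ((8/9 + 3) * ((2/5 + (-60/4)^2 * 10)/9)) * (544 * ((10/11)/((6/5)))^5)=-12306875000000/4578840981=-2687.77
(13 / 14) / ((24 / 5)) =65 / 336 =0.19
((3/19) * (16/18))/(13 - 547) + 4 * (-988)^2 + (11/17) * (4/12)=1010203672183/258723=3904576.22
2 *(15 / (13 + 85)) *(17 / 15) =17 / 49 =0.35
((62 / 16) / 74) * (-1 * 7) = -0.37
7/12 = 0.58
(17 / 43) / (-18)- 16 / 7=-2.31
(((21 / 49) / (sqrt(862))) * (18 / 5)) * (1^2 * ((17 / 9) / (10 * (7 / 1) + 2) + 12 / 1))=0.63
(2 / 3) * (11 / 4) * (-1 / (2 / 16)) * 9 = -132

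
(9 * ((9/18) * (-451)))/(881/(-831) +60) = -3373029/97958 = -34.43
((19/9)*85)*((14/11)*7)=158270/99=1598.69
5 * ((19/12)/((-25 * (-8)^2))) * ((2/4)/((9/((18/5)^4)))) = -4617/100000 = -0.05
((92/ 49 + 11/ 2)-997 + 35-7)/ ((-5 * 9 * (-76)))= -10471/ 37240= -0.28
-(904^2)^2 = -667841990656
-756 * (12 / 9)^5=-28672 / 9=-3185.78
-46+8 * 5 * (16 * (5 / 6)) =1462 / 3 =487.33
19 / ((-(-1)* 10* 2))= 19 / 20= 0.95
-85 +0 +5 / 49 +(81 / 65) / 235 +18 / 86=-2725485058 / 32184425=-84.68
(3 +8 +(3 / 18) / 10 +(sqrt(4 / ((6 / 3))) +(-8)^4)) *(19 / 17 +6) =121 *sqrt(2) / 17 +29816941 / 1020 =29242.36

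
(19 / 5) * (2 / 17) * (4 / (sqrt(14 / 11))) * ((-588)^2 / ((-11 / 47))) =-176428224 * sqrt(154) / 935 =-2341622.12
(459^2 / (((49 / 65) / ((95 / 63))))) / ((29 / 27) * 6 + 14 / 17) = 22116237975 / 381416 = 57984.56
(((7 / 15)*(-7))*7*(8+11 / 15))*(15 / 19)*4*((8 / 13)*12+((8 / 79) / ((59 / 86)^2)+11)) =-2390217944548 / 203774259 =-11729.73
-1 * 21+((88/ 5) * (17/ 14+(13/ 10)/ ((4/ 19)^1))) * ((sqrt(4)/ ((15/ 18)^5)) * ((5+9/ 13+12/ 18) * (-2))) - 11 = -58746897376/ 7109375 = -8263.30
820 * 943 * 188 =145372880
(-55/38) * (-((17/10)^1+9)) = 1177/76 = 15.49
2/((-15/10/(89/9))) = -356/27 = -13.19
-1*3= -3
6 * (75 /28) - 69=-741 /14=-52.93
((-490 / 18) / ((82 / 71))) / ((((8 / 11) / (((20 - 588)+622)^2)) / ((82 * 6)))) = -46496835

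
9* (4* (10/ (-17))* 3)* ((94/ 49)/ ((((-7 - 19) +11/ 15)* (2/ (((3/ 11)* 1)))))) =2284200/ 3472777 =0.66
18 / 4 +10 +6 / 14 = 209 / 14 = 14.93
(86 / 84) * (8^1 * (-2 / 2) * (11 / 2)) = -45.05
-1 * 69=-69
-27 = -27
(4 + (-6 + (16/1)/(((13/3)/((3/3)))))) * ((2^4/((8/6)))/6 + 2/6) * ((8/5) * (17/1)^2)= 356048/195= 1825.89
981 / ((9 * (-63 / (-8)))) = 872 / 63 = 13.84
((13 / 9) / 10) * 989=12857 / 90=142.86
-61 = -61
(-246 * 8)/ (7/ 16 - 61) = 32.50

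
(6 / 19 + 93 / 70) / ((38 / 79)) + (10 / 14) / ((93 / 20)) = 16789889 / 4700220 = 3.57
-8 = -8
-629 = -629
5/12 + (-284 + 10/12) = -1131/4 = -282.75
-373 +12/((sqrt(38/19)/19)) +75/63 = -7808/21 +114 * sqrt(2) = -210.59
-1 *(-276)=276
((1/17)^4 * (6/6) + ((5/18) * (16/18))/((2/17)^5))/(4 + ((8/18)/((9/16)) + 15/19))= 11265848279527/5737558616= 1963.53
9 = 9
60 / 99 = 20 / 33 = 0.61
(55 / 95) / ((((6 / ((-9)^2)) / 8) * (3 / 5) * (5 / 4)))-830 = -14186 / 19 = -746.63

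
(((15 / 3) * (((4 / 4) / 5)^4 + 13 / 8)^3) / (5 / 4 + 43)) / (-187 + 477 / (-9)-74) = -179320962879 / 115787500000000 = -0.00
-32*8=-256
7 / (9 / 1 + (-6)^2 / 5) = 35 / 81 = 0.43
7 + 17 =24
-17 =-17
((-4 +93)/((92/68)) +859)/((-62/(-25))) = 265875/713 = 372.90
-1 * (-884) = 884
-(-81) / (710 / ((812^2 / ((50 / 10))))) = 26703432 / 1775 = 15044.19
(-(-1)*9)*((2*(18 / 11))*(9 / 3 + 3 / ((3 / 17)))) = 6480 / 11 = 589.09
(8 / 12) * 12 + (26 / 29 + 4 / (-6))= 716 / 87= 8.23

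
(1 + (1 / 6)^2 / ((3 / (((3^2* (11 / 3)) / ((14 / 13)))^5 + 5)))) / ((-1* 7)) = -14530758247261 / 406594944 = -35737.68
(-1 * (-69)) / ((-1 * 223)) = -69 / 223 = -0.31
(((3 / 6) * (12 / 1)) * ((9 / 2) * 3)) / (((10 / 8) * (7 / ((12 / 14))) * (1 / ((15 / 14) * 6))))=17496 / 343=51.01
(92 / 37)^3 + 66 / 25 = 22810298 / 1266325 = 18.01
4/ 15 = 0.27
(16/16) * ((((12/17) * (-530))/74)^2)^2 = 102260633760000/156531800881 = 653.29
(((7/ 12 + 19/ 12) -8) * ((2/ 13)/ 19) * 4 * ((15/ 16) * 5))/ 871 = -875/ 860548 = -0.00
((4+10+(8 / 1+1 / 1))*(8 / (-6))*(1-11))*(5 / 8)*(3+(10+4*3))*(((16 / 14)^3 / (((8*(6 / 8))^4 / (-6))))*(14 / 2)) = -920000 / 3969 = -231.80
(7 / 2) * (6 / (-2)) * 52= -546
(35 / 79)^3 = 42875 / 493039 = 0.09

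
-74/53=-1.40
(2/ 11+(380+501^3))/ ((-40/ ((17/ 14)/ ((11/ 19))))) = -63828061977/ 9680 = -6593808.06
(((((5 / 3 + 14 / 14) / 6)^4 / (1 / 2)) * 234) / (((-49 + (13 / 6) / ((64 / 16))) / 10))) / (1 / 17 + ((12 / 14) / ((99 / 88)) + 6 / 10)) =-79206400 / 29862351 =-2.65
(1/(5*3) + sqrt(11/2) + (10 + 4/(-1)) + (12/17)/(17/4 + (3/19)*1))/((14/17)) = 17*sqrt(22)/28 + 21277/2814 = 10.41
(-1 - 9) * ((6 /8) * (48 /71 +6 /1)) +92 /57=-196103 /4047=-48.46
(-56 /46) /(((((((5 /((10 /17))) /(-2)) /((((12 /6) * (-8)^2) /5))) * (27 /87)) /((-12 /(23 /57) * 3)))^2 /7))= -2246268583673856 /87906575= -25552907.55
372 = 372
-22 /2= -11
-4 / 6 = -2 / 3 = -0.67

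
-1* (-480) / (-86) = -240 / 43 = -5.58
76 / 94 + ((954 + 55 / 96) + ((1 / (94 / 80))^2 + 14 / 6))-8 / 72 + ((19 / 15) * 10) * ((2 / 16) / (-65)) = 39628230461 / 41352480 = 958.30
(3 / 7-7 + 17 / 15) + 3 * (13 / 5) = 248 / 105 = 2.36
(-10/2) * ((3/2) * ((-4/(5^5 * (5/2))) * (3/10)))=0.00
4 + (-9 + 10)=5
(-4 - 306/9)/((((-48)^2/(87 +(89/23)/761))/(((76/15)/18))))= -54974885/136103328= -0.40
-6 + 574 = 568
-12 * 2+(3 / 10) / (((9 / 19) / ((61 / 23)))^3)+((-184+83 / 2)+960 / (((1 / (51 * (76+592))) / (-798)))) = -385816281379165543 / 14782905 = -26098813553.84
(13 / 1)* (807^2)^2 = 5513628380013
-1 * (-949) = 949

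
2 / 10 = 1 / 5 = 0.20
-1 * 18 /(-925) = 18 /925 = 0.02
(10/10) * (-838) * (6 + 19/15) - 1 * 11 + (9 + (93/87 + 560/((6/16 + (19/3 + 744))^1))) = -47727006091/7837395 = -6089.65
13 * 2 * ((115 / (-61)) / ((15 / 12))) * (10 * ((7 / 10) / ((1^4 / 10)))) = -167440 / 61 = -2744.92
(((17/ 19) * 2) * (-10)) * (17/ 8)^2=-24565/ 304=-80.81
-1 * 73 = -73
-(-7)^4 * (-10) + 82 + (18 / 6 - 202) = 23893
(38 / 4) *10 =95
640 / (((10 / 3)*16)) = 12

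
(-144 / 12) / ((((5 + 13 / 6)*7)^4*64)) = -243 / 8208541201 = -0.00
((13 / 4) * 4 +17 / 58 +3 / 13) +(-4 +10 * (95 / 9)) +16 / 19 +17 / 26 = 7515265 / 64467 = 116.58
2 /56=1 /28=0.04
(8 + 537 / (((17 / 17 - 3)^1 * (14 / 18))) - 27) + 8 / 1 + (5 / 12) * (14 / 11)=-82163 / 231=-355.68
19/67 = 0.28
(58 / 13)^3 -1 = 192915 / 2197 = 87.81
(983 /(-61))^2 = 966289 /3721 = 259.69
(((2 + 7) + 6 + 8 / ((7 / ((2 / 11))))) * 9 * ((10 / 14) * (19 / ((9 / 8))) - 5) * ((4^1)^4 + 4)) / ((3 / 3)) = 135484700 / 539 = 251363.08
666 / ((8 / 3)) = 999 / 4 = 249.75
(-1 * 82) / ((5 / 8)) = -656 / 5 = -131.20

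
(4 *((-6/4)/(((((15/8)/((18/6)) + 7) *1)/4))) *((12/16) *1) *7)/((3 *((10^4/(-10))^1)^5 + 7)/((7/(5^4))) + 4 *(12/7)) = 7056/114374999999999730197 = 0.00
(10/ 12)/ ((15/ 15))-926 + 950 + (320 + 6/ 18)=2071/ 6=345.17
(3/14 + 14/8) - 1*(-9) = 307/28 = 10.96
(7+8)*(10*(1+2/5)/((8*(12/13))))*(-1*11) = -5005/16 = -312.81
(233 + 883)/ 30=186/ 5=37.20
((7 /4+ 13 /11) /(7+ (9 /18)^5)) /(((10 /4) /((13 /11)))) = 8944 /45375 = 0.20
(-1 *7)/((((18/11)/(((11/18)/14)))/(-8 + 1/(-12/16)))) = 847/486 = 1.74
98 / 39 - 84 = -3178 / 39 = -81.49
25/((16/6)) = 75/8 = 9.38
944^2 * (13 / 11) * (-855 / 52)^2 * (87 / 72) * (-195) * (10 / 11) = -7379624272500 / 121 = -60988630351.24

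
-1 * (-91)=91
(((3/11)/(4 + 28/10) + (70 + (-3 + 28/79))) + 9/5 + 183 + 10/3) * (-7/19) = -792731779/8420610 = -94.14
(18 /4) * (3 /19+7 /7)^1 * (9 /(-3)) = -297 /19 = -15.63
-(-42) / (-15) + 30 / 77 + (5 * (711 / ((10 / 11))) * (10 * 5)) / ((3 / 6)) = 150553322 / 385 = 391047.59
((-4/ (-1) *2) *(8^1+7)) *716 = 85920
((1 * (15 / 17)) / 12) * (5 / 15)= 0.02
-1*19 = -19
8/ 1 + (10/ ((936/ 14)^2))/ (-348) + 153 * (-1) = -5525975765/ 38110176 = -145.00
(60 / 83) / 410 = 0.00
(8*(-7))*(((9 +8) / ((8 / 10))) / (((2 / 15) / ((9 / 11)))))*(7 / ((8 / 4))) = -562275 / 22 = -25557.95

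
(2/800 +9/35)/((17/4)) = 727/11900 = 0.06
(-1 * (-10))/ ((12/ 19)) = 95/ 6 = 15.83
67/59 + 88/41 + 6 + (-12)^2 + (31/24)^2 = 154.95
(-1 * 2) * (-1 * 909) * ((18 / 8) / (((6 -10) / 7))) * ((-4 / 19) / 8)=57267 / 304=188.38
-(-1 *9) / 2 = 9 / 2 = 4.50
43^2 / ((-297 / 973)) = -1799077 / 297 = -6057.50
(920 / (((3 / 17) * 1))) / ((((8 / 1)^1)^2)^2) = 1955 / 1536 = 1.27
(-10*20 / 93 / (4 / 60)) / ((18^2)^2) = -125 / 406782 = -0.00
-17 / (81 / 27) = -17 / 3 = -5.67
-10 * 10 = -100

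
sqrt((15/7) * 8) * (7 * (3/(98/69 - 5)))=-414 * sqrt(210)/247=-24.29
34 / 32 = 17 / 16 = 1.06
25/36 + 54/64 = 443/288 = 1.54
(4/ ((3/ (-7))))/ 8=-7/ 6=-1.17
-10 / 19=-0.53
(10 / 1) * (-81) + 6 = -804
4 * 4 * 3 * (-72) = -3456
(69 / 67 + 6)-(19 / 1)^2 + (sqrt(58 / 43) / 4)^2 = -353.89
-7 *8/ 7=-8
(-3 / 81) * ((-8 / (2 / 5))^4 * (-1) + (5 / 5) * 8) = 159992 / 27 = 5925.63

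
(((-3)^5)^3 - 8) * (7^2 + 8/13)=-9255050175/13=-711926936.54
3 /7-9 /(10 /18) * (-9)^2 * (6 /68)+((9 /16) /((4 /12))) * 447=6082887 /9520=638.96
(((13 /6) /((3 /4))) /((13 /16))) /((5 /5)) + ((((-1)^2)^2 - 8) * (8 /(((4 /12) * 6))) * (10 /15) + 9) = -55 /9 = -6.11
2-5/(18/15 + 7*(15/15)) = 1.39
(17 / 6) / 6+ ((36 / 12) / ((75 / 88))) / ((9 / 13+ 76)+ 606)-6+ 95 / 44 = -147764113 / 43931250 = -3.36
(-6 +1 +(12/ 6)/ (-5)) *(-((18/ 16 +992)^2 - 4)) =5325983.63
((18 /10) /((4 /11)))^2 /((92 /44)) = 107811 /9200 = 11.72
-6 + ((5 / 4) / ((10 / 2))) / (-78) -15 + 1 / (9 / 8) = -18827 / 936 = -20.11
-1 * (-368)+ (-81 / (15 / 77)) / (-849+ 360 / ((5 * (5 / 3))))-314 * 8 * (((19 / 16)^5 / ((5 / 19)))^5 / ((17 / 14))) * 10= -20009336105676681535440686861843898772288221 / 16625534727602657091895238328320000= -1203530378.63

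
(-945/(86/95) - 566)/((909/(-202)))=138451/387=357.75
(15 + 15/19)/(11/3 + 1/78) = 23400/5453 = 4.29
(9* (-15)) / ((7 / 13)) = -1755 / 7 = -250.71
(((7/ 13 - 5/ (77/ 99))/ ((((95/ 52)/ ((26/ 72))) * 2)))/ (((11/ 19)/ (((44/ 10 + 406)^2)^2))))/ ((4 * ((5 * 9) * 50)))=-95326262598528/ 30078125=-3169288.73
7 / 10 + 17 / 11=247 / 110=2.25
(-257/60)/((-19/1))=257/1140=0.23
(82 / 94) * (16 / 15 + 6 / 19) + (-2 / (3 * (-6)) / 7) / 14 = 4753741 / 3938130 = 1.21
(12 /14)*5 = 30 /7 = 4.29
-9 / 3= -3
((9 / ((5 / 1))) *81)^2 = 531441 / 25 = 21257.64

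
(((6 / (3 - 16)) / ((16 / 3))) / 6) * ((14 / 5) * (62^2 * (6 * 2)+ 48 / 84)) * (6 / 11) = -145305 / 143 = -1016.12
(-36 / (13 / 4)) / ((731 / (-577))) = 83088 / 9503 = 8.74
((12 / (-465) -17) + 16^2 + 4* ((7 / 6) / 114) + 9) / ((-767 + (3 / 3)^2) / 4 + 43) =-13147282 / 7871985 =-1.67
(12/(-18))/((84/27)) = -3/14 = -0.21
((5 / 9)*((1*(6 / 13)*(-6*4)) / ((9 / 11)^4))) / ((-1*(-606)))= -585640 / 25843779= -0.02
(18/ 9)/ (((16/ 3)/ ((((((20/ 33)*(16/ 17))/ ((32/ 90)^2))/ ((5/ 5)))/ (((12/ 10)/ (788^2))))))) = 654901875/ 748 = 875537.27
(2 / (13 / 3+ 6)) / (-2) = -3 / 31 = -0.10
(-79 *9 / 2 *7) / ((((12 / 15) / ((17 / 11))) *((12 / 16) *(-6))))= 47005 / 44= 1068.30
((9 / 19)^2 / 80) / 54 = 3 / 57760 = 0.00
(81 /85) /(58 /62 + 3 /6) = 5022 /7565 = 0.66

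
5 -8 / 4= 3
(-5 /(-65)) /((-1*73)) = -1 /949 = -0.00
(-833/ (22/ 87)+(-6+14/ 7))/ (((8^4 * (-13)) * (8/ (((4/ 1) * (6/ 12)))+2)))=72559/ 7028736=0.01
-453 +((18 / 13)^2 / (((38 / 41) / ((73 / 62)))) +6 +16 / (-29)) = -1284912082 / 2886689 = -445.12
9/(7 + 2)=1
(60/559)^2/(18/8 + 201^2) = 1600/5611221317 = 0.00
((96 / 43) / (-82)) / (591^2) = -0.00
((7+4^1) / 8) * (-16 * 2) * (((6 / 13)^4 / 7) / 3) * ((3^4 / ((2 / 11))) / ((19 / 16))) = -135489024 / 3798613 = -35.67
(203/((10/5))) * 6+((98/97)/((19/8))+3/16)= 609.61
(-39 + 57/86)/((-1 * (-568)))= -3297/48848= -0.07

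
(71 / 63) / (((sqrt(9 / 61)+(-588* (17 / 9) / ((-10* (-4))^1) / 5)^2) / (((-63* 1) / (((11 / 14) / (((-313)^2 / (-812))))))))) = 3312221592948423750 / 9367703710792339 - 5282059865625000* sqrt(61) / 9367703710792339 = 349.17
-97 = -97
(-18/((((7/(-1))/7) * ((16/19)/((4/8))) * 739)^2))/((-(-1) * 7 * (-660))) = 0.00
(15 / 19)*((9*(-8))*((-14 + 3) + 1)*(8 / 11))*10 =864000 / 209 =4133.97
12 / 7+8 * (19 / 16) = 157 / 14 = 11.21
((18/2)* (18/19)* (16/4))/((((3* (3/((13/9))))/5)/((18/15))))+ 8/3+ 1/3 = 681/19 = 35.84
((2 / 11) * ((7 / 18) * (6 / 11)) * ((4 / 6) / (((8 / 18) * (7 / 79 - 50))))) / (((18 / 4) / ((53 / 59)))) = -58618 / 253341693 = -0.00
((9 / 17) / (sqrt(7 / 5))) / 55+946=9 * sqrt(35) / 6545+946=946.01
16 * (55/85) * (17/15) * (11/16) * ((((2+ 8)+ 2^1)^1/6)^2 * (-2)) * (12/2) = -1936/5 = -387.20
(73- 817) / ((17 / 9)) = -6696 / 17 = -393.88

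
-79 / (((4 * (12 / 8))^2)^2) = -79 / 1296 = -0.06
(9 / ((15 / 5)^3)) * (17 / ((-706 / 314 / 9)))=-22.68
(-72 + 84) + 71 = 83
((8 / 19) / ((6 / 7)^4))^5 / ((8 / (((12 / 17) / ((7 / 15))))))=56994475926865715 / 1043709136106943168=0.05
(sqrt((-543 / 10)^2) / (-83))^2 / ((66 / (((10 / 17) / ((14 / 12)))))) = 294849 / 90177010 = 0.00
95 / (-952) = -95 / 952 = -0.10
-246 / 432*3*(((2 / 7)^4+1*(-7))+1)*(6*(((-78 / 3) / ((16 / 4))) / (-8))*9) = 449.22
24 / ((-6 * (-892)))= 1 / 223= 0.00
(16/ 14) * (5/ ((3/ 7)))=13.33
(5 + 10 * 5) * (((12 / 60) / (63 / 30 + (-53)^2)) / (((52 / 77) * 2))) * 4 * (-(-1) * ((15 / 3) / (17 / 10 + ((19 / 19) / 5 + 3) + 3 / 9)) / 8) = 0.00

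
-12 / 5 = -2.40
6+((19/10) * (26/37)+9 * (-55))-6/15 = -90292/185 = -488.06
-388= -388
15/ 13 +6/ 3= 41/ 13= 3.15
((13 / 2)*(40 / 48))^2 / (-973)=-4225 / 140112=-0.03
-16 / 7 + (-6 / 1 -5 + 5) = -58 / 7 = -8.29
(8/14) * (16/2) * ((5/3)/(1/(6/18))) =160/63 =2.54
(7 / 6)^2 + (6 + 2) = 337 / 36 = 9.36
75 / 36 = 25 / 12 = 2.08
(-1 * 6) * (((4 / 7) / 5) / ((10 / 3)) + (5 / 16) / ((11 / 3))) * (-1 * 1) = 11043 / 15400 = 0.72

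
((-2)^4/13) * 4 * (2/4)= 32/13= 2.46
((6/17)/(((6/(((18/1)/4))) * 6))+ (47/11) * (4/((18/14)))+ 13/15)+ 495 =17139797/33660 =509.20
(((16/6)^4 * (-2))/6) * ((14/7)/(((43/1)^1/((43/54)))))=-0.62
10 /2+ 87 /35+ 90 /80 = 2411 /280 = 8.61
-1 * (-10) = 10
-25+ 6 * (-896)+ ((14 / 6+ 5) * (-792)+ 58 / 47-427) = -546834 / 47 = -11634.77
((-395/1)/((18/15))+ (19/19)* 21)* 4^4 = -236672/3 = -78890.67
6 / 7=0.86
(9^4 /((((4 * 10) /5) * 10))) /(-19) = -6561 /1520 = -4.32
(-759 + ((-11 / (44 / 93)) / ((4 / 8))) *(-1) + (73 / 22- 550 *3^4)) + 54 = -497257 / 11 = -45205.18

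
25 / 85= 5 / 17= 0.29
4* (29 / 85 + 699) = 237776 / 85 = 2797.36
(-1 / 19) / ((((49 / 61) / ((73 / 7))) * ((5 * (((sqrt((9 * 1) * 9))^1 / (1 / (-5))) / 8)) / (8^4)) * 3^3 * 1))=145915904 / 39590775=3.69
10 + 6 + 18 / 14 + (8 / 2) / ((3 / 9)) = 205 / 7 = 29.29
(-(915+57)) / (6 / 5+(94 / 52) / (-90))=-2274480 / 2761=-823.79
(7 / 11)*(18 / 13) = 126 / 143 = 0.88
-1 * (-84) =84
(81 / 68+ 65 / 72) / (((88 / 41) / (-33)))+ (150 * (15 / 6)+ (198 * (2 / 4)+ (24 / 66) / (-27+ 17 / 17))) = 206207051 / 466752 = 441.79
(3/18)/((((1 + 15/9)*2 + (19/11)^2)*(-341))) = -11/187178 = -0.00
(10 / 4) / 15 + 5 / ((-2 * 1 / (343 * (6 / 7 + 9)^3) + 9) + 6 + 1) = 3777853 / 7884213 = 0.48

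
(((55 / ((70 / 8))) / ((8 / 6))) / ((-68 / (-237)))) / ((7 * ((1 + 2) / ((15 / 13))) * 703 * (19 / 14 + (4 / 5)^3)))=4888125 / 7114693222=0.00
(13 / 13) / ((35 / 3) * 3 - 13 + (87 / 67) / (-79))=5293 / 116359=0.05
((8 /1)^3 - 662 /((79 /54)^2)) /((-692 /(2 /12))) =-158125 /3239079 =-0.05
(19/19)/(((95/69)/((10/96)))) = 23/304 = 0.08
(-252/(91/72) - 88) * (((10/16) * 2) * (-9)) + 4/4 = 42043/13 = 3234.08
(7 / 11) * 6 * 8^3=21504 / 11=1954.91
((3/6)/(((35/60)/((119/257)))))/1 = 102/257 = 0.40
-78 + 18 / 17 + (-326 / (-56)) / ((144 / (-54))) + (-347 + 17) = -1557945 / 3808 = -409.12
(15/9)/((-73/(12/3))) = -20/219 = -0.09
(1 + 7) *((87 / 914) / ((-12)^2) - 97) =-4255555 / 5484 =-775.99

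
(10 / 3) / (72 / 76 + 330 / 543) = 17195 / 8022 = 2.14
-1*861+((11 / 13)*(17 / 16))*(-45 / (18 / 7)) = -364721 / 416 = -876.73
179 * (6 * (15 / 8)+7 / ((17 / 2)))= 146959 / 68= 2161.16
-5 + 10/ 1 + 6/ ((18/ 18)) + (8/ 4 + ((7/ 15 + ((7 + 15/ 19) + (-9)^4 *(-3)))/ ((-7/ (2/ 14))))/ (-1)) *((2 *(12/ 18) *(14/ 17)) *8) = -355960613/ 101745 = -3498.56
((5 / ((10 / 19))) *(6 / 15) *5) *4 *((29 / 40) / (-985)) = -551 / 9850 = -0.06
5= 5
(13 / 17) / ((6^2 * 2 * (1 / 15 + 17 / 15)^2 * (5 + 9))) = 325 / 616896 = 0.00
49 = 49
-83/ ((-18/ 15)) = 415/ 6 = 69.17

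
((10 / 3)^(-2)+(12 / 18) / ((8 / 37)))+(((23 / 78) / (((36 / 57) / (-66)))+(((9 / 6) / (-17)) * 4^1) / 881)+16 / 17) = -519851541 / 19470100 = -26.70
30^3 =27000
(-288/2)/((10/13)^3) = -39546/125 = -316.37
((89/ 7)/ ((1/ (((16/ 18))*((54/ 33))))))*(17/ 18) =12104/ 693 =17.47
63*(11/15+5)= 361.20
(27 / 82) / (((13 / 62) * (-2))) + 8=7691 / 1066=7.21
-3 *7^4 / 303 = -2401 / 101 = -23.77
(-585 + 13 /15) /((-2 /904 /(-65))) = -51485512 /3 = -17161837.33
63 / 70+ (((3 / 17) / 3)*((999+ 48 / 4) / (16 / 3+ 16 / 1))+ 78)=444381 / 5440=81.69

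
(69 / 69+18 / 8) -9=-23 / 4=-5.75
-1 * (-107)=107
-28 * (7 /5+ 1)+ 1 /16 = -5371 /80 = -67.14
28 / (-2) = -14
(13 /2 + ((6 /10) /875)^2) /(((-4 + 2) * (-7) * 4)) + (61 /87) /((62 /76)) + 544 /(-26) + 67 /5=-492125722728277 /75162018750000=-6.55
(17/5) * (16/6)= 136/15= 9.07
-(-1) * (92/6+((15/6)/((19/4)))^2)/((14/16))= 135248/7581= 17.84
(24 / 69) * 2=16 / 23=0.70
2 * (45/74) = 45/37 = 1.22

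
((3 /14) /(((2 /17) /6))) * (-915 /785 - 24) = -604503 /2198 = -275.02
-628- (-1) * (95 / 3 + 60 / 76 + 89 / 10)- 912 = -854227 / 570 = -1498.64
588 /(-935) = -588 /935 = -0.63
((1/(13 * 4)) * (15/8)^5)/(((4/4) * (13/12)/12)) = 6834375/1384448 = 4.94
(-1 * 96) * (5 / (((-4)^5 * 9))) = 5 / 96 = 0.05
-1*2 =-2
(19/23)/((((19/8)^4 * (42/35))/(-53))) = -542720/473271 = -1.15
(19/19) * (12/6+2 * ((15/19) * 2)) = 98/19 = 5.16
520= 520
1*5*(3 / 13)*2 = 30 / 13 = 2.31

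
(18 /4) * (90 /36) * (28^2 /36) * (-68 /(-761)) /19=16660 /14459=1.15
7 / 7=1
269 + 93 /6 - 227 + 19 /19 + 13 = 143 /2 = 71.50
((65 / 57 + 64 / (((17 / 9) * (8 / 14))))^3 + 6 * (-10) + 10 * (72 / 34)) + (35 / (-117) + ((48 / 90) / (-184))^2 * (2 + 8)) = 6904265730091105736 / 31285302591465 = 220687.20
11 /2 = 5.50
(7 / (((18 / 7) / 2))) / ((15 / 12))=196 / 45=4.36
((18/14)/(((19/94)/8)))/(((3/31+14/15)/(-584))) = -1837918080/63707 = -28849.55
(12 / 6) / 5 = 2 / 5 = 0.40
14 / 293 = 0.05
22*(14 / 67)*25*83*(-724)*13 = -6015209200 / 67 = -89779241.79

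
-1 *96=-96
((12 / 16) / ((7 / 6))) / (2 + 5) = 0.09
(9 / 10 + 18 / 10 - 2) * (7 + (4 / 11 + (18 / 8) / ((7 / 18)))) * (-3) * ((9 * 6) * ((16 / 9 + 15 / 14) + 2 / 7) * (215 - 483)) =96464925 / 77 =1252791.23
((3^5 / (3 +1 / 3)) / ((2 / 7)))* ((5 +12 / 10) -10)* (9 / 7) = -124659 / 100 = -1246.59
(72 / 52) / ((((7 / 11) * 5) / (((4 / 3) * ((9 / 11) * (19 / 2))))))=2052 / 455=4.51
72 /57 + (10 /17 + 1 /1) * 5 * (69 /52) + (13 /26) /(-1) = 189803 /16796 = 11.30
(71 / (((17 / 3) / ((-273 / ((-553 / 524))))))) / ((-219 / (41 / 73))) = -59489196 / 7156847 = -8.31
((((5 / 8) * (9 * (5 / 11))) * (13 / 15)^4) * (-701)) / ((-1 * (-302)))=-20021261 / 5979600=-3.35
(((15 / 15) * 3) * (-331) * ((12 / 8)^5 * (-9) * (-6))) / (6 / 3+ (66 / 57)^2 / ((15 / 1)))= -194886.43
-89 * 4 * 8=-2848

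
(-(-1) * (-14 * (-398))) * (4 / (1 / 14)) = 312032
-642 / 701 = -0.92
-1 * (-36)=36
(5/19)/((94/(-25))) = -125/1786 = -0.07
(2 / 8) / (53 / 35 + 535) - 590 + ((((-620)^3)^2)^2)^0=-44240933 / 75112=-589.00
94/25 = 3.76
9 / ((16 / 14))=63 / 8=7.88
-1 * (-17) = 17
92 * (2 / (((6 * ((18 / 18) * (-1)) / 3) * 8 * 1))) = -23 / 2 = -11.50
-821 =-821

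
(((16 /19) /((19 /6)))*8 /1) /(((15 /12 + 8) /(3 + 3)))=18432 /13357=1.38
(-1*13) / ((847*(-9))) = 0.00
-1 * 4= -4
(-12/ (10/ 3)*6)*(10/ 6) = -36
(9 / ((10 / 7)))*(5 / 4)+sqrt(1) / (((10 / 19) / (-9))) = -369 / 40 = -9.22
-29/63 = -0.46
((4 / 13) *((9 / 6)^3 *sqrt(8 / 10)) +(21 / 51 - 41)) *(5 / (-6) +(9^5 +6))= -40747375 / 17 +637785 *sqrt(5) / 26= -2342053.23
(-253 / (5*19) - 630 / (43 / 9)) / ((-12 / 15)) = 168.15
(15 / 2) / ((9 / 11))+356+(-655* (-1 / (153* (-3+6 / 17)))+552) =148319 / 162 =915.55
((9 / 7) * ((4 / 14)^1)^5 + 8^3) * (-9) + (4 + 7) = -4597.02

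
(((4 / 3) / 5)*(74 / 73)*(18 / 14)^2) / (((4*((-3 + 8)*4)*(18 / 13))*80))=1443 / 28616000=0.00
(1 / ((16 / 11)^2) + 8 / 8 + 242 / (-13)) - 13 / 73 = -4207987 / 242944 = -17.32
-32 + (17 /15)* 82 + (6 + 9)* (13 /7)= 9323 /105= 88.79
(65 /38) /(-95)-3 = -2179 /722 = -3.02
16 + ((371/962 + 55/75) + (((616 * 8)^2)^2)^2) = 5019170217244618159319515901707507/14430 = 347828843883895922336764800000.00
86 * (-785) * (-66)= 4455660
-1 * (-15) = 15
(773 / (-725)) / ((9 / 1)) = -773 / 6525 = -0.12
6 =6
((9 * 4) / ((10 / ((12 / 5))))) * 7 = 1512 / 25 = 60.48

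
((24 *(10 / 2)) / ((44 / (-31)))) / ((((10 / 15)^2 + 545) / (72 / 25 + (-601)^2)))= -15116382378 / 269995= -55987.64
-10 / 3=-3.33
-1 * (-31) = 31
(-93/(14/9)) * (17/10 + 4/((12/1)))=-17019/140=-121.56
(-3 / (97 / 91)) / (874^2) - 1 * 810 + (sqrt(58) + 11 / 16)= -801.70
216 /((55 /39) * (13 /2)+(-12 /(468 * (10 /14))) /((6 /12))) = 84240 /3547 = 23.75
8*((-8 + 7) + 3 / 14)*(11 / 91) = -484 / 637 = -0.76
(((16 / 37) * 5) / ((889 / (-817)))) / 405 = -13072 / 2664333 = -0.00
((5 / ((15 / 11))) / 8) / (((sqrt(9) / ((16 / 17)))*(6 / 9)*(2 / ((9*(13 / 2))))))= 429 / 68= 6.31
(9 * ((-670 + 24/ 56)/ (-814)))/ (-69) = -14061/ 131054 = -0.11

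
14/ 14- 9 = -8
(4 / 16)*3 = 3 / 4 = 0.75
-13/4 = -3.25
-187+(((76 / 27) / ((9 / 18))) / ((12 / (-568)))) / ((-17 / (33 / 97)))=-8088377 / 44523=-181.67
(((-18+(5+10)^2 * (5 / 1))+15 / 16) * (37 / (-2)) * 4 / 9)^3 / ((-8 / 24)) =10450742380242137 / 4608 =2267956245712.27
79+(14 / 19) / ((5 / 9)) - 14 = 6301 / 95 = 66.33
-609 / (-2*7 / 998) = 43413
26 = 26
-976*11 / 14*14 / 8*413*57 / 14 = -2256573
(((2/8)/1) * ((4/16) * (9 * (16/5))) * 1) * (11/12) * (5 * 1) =33/4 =8.25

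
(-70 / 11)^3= -343000 / 1331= -257.70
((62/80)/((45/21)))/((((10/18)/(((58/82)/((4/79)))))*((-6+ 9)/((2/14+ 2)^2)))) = 639189/45920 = 13.92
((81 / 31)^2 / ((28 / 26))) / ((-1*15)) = -28431 / 67270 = -0.42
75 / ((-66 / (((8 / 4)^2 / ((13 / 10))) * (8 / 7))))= -4000 / 1001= -4.00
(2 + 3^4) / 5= 83 / 5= 16.60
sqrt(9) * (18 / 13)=4.15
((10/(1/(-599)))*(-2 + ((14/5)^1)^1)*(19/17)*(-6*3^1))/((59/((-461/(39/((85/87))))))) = -419731280/22243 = -18870.26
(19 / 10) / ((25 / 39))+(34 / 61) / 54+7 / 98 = 4389307 / 1441125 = 3.05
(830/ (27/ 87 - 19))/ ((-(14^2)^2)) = 12035/ 10410736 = 0.00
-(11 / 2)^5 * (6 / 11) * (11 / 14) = -483153 / 224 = -2156.93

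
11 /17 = 0.65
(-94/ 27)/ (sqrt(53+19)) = -47 * sqrt(2)/ 162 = -0.41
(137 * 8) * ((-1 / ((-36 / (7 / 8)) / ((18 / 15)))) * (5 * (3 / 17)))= 28.21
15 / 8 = 1.88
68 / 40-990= -9883 / 10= -988.30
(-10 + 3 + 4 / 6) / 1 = -19 / 3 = -6.33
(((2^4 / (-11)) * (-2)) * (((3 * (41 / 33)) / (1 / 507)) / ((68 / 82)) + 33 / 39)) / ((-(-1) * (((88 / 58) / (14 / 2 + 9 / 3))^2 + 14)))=1864258997000 / 3942077997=472.91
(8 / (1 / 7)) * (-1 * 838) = -46928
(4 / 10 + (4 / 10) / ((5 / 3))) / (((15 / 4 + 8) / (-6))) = -384 / 1175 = -0.33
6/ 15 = 0.40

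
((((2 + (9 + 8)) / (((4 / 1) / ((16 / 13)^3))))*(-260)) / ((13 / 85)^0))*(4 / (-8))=194560 / 169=1151.24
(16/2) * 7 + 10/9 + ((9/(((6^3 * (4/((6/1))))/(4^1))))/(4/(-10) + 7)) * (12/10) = 11317/198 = 57.16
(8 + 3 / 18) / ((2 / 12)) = 49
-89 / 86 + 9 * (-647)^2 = 324003277 / 86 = 3767479.97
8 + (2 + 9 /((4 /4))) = 19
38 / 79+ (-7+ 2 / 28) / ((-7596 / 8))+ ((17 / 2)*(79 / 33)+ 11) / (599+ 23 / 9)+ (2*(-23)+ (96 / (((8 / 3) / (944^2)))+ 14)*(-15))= -60190646391662678191 / 125080908876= -481213695.46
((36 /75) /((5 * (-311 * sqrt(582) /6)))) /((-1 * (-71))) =-12 * sqrt(582) /267732125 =-0.00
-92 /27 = -3.41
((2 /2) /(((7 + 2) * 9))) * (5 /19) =5 /1539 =0.00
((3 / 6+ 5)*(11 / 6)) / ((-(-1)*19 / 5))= 605 / 228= 2.65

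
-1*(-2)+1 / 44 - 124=-5367 / 44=-121.98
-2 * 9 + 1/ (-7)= -127/ 7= -18.14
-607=-607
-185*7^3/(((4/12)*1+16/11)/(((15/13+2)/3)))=-28618205/767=-37311.87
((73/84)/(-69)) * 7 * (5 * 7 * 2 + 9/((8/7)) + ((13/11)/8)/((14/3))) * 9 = -7006613/113344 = -61.82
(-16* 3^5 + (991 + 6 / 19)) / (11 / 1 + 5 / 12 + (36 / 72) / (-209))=-7264884 / 28627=-253.78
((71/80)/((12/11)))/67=0.01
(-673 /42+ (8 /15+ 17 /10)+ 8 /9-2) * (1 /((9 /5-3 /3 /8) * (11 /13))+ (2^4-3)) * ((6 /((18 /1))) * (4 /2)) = -4515628 /33165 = -136.16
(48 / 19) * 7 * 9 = 3024 / 19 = 159.16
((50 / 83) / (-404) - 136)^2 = 5199316600401 / 281098756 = 18496.41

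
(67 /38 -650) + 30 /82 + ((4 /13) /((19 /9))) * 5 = -13107219 /20254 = -647.14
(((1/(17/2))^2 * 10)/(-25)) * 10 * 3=-48/289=-0.17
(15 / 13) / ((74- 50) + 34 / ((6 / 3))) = 15 / 533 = 0.03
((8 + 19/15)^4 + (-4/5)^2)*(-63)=-2613334087/5625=-464592.73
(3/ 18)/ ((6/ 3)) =1/ 12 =0.08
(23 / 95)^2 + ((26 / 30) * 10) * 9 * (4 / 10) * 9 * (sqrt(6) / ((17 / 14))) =566.50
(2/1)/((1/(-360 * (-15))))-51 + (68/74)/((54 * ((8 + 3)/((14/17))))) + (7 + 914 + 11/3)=128281937/10989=11673.67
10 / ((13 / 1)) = 10 / 13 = 0.77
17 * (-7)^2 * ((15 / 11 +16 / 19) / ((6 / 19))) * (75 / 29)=9600325 / 638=15047.53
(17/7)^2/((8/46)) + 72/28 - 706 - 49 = -140829/196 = -718.52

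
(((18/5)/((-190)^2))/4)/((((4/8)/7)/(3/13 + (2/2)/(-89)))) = 8001/104419250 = 0.00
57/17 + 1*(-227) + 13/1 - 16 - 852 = -18337/17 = -1078.65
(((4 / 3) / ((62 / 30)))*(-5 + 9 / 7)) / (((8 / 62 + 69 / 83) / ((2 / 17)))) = -86320 / 294049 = -0.29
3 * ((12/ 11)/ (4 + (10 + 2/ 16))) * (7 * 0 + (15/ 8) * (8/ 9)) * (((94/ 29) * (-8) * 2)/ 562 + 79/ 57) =96145120/ 192454933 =0.50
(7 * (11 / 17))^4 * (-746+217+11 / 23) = -222448.80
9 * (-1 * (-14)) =126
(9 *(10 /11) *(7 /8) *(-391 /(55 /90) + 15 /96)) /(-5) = 14185143 /15488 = 915.88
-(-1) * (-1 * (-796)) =796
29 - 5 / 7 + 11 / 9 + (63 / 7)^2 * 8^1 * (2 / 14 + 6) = 4010.08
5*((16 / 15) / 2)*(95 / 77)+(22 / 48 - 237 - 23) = -157851 / 616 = -256.25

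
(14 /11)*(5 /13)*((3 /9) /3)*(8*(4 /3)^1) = 2240 /3861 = 0.58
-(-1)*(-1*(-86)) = 86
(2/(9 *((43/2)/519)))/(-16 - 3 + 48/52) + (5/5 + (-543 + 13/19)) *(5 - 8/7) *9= -75766111793/4031895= -18791.69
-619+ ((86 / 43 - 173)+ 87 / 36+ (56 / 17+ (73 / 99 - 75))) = -5779771 / 6732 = -858.55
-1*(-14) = 14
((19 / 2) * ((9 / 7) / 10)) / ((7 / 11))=1881 / 980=1.92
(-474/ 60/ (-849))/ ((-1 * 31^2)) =-79/ 8158890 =-0.00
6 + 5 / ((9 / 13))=119 / 9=13.22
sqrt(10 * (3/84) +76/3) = sqrt(45318)/42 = 5.07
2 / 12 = 1 / 6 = 0.17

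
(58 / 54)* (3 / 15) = 29 / 135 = 0.21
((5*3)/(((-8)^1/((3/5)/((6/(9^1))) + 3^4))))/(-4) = 2457/64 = 38.39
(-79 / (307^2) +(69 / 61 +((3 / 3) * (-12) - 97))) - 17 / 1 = -717899452 / 5749189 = -124.87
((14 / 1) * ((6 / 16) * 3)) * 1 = 63 / 4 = 15.75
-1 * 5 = -5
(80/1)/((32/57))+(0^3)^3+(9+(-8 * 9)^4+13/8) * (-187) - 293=-40203305675/8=-5025413209.38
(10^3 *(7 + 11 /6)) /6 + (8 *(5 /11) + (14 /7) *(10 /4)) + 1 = 146704 /99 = 1481.86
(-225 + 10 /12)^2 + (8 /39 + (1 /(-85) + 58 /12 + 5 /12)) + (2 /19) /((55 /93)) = 208916007337 /4157010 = 50256.32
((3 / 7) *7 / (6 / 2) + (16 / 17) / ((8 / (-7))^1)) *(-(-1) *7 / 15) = 7 / 85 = 0.08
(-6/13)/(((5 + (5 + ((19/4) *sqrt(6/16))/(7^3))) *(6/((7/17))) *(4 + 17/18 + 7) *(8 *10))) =-237180384/71553129149255 + 410571 *sqrt(6)/357765645746275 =-0.00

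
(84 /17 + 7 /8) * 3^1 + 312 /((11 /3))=153399 /1496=102.54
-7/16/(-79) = 7/1264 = 0.01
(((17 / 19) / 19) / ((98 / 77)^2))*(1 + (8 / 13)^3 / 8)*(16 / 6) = 69938 / 876603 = 0.08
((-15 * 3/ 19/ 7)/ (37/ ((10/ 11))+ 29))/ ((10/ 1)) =-45/ 92701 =-0.00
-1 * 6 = -6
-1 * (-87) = 87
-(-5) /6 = 0.83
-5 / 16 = -0.31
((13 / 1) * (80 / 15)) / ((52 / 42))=56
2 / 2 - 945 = -944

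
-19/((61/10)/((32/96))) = -190/183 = -1.04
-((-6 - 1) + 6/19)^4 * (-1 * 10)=2601446410/130321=19961.84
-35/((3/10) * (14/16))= -400/3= -133.33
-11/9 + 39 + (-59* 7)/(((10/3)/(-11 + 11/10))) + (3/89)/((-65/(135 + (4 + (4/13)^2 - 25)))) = 222496169537/175979700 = 1264.33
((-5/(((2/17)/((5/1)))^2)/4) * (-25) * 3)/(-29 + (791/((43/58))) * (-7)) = -22.59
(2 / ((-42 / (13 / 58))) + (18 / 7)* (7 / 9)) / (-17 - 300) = -2423 / 386106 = -0.01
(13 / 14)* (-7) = -13 / 2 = -6.50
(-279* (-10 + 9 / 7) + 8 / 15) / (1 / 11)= 26750.01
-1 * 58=-58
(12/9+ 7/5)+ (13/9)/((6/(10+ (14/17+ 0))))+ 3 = 8.34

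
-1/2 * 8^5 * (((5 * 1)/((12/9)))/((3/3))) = -61440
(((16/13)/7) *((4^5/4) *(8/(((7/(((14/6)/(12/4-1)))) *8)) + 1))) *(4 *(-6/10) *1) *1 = -8192/65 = -126.03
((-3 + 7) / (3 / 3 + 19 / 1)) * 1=1 / 5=0.20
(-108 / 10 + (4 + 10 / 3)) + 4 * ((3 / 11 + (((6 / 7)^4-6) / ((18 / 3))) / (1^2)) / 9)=-4456756 / 1188495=-3.75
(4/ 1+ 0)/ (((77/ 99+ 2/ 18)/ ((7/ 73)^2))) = 0.04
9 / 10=0.90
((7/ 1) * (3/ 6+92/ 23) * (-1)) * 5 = -315/ 2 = -157.50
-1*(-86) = 86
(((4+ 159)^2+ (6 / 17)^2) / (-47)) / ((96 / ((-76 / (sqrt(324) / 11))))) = 1604801693 / 5867856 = 273.49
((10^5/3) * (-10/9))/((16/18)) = -125000/3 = -41666.67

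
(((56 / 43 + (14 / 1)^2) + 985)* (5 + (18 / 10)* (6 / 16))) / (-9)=-11540453 / 15480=-745.51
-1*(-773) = 773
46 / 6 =23 / 3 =7.67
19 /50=0.38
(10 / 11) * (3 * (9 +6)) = 450 / 11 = 40.91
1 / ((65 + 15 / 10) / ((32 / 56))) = 8 / 931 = 0.01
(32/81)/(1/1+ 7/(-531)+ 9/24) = 15104/52065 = 0.29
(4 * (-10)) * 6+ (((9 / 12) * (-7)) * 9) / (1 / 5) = -1905 / 4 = -476.25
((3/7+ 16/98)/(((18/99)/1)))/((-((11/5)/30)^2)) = -326250/539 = -605.29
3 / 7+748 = 5239 / 7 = 748.43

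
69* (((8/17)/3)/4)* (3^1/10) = 69/85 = 0.81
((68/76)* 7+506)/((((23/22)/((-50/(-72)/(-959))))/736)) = -42825200/163989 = -261.15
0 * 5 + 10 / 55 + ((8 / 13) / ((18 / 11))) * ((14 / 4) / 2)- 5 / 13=586 / 1287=0.46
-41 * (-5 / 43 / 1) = 205 / 43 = 4.77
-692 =-692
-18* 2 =-36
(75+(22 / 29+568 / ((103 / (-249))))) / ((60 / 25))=-19376185 / 35844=-540.57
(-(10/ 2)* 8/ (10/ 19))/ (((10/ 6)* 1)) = -228/ 5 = -45.60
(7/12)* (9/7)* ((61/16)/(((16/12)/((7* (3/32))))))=11529/8192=1.41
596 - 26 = 570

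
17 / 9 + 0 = 17 / 9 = 1.89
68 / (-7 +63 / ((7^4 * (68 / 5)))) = -1586032 / 163223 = -9.72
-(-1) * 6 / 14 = 3 / 7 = 0.43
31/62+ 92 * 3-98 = 357/2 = 178.50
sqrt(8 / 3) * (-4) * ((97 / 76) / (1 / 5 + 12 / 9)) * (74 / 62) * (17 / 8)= -305065 * sqrt(6) / 54188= -13.79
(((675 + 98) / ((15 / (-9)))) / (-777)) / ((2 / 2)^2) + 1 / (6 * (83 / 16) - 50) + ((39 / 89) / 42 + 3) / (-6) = 8811499 / 208842060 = 0.04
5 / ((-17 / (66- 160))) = 27.65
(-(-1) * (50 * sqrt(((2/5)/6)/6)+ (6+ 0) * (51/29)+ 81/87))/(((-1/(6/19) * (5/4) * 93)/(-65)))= 520 * sqrt(10)/1767+ 34632/17081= 2.96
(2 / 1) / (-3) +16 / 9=10 / 9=1.11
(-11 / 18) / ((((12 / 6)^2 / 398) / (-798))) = 291137 / 6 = 48522.83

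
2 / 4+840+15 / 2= 848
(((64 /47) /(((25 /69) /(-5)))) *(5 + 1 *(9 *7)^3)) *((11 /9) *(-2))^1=8097683968 /705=11486076.55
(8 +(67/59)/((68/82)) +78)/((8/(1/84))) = 58421/449344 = 0.13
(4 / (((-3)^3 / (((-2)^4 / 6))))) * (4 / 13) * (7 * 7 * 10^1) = -62720 / 1053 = -59.56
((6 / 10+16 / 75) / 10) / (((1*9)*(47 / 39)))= 793 / 105750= 0.01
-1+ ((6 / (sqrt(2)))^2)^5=1889567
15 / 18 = 5 / 6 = 0.83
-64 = -64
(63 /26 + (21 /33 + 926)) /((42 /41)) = 10894151 /12012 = 906.94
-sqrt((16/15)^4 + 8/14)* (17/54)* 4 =-68* sqrt(1157191)/42525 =-1.72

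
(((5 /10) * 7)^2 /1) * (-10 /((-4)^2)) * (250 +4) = -31115 /16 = -1944.69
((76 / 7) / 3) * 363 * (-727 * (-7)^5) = 16051866292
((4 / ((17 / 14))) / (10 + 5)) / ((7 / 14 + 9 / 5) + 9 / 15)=112 / 1479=0.08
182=182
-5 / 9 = -0.56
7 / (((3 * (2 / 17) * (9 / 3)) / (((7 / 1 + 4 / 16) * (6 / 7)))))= 493 / 12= 41.08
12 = 12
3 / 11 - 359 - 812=-12878 / 11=-1170.73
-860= -860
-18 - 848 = -866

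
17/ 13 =1.31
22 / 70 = 11 / 35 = 0.31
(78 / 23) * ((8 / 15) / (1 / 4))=832 / 115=7.23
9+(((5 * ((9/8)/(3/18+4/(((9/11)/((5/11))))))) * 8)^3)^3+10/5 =150094635302527639731305273/502592611936843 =298640751450.98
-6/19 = -0.32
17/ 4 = 4.25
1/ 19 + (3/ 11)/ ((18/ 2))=52/ 627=0.08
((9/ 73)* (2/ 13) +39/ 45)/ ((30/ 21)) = 88249/ 142350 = 0.62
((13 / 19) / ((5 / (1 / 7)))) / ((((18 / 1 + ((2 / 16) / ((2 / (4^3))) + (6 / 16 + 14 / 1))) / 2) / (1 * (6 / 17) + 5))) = 0.01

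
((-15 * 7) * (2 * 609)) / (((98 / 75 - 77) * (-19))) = -1370250 / 15409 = -88.93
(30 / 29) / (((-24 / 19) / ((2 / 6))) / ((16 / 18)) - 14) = -570 / 10063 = -0.06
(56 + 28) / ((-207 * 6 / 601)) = -8414 / 207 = -40.65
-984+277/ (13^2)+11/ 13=-165876/ 169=-981.51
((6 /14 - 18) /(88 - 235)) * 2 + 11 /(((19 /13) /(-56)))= -2745186 /6517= -421.23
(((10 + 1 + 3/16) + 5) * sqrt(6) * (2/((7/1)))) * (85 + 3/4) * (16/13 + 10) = 10910.16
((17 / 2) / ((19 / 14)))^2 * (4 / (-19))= -8.26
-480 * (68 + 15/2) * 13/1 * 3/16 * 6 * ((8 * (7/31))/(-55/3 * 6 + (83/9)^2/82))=197138279520/22435661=8786.83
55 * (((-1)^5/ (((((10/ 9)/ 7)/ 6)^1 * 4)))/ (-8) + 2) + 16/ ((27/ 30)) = 55511/ 288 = 192.75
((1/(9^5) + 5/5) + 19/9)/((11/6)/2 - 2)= -734836/255879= -2.87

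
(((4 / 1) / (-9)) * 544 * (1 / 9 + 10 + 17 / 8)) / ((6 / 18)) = -239632 / 27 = -8875.26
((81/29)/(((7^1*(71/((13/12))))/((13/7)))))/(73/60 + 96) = 68445/588497203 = 0.00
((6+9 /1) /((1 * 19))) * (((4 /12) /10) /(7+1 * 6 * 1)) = 1 /494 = 0.00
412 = 412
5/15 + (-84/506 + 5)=3922/759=5.17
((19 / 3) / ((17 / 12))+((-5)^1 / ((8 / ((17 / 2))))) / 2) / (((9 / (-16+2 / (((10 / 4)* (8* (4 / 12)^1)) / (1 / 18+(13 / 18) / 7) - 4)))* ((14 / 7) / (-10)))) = 166145 / 10336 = 16.07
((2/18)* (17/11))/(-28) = -0.01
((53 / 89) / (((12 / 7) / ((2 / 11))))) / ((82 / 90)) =5565 / 80278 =0.07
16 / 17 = 0.94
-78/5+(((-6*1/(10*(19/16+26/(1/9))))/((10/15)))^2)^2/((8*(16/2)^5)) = -125118480931742057439/8020415444342440000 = -15.60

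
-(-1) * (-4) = -4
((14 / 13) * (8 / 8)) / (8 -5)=14 / 39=0.36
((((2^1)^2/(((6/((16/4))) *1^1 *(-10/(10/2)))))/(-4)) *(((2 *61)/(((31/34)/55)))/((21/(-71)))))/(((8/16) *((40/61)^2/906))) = -455057637287/13020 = -34950663.39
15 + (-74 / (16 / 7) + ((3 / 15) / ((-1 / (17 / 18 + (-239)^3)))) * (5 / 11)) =982924339 / 792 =1241066.08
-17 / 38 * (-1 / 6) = 17 / 228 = 0.07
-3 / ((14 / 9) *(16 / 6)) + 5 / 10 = -25 / 112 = -0.22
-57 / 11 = -5.18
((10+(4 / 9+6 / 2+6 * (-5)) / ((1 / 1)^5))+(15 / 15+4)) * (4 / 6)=-208 / 27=-7.70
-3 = -3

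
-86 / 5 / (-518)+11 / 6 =14503 / 7770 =1.87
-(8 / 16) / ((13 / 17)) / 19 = -0.03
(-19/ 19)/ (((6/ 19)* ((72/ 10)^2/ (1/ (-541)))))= 475/ 4206816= 0.00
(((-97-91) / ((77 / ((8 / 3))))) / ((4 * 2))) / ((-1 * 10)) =94 / 1155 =0.08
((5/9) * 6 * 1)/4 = 5/6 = 0.83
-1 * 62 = -62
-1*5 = -5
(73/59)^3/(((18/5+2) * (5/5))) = 1945085/5750612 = 0.34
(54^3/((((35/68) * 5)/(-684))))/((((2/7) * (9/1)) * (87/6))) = -1122446.83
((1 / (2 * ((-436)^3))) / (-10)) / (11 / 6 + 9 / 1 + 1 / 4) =3 / 55116434240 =0.00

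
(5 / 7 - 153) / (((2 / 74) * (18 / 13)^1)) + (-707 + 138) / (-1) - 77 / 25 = -5518001 / 1575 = -3503.49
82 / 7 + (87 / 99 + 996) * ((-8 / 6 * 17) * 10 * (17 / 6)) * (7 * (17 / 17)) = -9317063986 / 2079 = -4481512.26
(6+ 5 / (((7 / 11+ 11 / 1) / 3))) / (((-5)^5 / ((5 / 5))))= -933 / 400000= -0.00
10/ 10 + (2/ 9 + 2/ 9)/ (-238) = 1069/ 1071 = 1.00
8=8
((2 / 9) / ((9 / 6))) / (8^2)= 0.00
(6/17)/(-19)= -6/323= -0.02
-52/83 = -0.63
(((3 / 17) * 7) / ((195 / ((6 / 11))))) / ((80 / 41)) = 861 / 486200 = 0.00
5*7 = 35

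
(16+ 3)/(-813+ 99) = -19/714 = -0.03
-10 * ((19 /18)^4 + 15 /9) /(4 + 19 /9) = -305281 /64152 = -4.76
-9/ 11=-0.82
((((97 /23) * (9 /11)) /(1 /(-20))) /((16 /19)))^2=6716.06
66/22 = 3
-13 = -13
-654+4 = -650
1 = 1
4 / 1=4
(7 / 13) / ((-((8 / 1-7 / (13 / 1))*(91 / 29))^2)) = -841 / 856219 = -0.00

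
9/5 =1.80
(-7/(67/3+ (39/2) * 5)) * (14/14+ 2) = -126/719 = -0.18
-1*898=-898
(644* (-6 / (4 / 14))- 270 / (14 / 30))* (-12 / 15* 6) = 2369232 / 35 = 67692.34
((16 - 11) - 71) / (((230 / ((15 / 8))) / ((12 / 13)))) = -297 / 598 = -0.50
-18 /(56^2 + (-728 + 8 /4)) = -0.01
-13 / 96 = -0.14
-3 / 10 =-0.30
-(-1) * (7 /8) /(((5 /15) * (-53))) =-21 /424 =-0.05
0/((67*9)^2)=0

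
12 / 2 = 6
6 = 6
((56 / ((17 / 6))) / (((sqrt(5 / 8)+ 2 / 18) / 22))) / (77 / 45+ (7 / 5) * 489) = -855360 / 7444147+ 1924560 * sqrt(10) / 7444147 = 0.70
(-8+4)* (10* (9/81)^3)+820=597740/729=819.95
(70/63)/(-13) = -10/117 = -0.09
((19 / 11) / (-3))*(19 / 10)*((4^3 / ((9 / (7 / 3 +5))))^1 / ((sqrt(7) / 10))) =-215.62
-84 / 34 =-42 / 17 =-2.47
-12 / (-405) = 4 / 135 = 0.03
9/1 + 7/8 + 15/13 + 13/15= 18557/1560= 11.90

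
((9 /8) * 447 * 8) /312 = 1341 /104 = 12.89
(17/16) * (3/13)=51/208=0.25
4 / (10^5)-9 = -224999 / 25000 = -9.00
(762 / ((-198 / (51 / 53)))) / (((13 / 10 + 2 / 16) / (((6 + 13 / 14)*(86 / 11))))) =-360207560 / 2558787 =-140.77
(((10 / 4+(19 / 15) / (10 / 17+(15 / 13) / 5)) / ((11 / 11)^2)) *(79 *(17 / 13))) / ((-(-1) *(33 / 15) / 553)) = 105081.11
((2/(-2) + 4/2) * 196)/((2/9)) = 882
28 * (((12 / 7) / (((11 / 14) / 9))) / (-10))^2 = 326592 / 3025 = 107.96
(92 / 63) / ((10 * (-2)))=-23 / 315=-0.07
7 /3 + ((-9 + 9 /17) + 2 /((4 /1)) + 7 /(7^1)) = -473 /102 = -4.64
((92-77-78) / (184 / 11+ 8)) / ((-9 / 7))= 539 / 272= 1.98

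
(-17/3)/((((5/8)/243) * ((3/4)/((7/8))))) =-12852/5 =-2570.40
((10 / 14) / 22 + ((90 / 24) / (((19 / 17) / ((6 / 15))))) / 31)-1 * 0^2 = 3436 / 45353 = 0.08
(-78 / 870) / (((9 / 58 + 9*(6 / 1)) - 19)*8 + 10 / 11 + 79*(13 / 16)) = -2288 / 8838545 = -0.00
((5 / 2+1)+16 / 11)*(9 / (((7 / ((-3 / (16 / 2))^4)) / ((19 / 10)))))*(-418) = -28685421 / 286720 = -100.05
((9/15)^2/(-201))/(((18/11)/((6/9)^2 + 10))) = -517/45225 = -0.01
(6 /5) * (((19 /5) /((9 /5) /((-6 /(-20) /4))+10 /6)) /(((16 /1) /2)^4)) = 171 /3942400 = 0.00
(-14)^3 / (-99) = 2744 / 99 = 27.72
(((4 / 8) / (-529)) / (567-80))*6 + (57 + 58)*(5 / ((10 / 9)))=517.50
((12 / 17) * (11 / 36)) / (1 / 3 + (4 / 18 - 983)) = -0.00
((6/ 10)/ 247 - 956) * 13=-1180657/ 95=-12427.97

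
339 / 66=113 / 22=5.14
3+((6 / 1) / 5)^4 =3171 / 625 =5.07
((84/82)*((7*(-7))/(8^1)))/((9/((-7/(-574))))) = -343/40344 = -0.01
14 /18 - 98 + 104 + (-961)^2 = 923527.78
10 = 10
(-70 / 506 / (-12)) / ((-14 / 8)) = -5 / 759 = -0.01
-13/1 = -13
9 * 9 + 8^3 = 593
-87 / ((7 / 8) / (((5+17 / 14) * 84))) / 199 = -363312 / 1393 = -260.81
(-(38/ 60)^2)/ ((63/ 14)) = -361/ 4050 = -0.09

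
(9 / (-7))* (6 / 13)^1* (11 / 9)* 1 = -66 / 91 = -0.73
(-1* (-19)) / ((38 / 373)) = 373 / 2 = 186.50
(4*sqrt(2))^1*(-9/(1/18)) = -648*sqrt(2) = -916.41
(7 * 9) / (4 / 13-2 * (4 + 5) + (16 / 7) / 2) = -1911 / 502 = -3.81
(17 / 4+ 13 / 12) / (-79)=-16 / 237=-0.07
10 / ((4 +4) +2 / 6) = 6 / 5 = 1.20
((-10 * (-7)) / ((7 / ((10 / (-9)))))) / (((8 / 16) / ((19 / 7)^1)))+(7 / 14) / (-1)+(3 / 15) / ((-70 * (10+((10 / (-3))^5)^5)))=-273678571428339542745837441109 / 4499999999996187201257506500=-60.82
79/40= 1.98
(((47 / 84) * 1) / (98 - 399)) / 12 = -47 / 303408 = -0.00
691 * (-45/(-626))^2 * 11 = 15392025/391876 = 39.28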